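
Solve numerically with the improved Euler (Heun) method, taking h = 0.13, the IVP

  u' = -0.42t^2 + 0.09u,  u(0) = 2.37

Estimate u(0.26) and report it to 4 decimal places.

Heun: k1 = f(t_n, u_n); k2 = f(t_n + h, u_n + h·k1); u_{n+1} = u_n + (h/2)·(k1 + k2).
t=0.000000, u=2.370000:
  k1 = f(0.000000, 2.370000) = 0.213300
  k2 = f(0.130000, 2.397729) = 0.208698
  u ← 2.370000 + (0.13/2)·(0.213300 + 0.208698) = 2.397430
t=0.130000, u=2.397430:
  k1 = f(0.130000, 2.397430) = 0.208671
  k2 = f(0.260000, 2.424557) = 0.189818
  u ← 2.397430 + (0.13/2)·(0.208671 + 0.189818) = 2.423332
u(0.26) ≈ 2.4233

2.4233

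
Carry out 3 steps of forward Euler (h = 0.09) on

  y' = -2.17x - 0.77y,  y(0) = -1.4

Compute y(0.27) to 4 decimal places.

Euler: y_{n+1} = y_n + h·f(x_n, y_n).
x=0.000000, y=-1.400000: f=1.078000 → y ← -1.400000 + 0.09·1.078000 = -1.302980
x=0.090000, y=-1.302980: f=0.807995 → y ← -1.302980 + 0.09·0.807995 = -1.230260
x=0.180000, y=-1.230260: f=0.556701 → y ← -1.230260 + 0.09·0.556701 = -1.180157
y(0.27) ≈ -1.1802

-1.1802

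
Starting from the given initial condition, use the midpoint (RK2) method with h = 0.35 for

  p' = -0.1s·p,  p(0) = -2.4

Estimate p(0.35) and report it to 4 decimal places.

Midpoint: k1 = f(s_n, p_n); k2 = f(s_n + h/2, p_n + (h/2)·k1); p_{n+1} = p_n + h·k2.
s=0.000000, p=-2.400000:
  k1 = f(0.000000, -2.400000) = 0.000000
  k2 = f(0.175000, -2.400000) = 0.042000
  p ← -2.400000 + 0.35·0.042000 = -2.385300
p(0.35) ≈ -2.3853

-2.3853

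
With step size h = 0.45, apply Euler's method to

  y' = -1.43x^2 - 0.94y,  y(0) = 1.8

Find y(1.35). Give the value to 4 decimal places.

-0.2506

Euler: y_{n+1} = y_n + h·f(x_n, y_n).
x=0.000000, y=1.800000: f=-1.692000 → y ← 1.800000 + 0.45·(-1.692000) = 1.038600
x=0.450000, y=1.038600: f=-1.265859 → y ← 1.038600 + 0.45·(-1.265859) = 0.468963
x=0.900000, y=0.468963: f=-1.599126 → y ← 0.468963 + 0.45·(-1.599126) = -0.250643
y(1.35) ≈ -0.2506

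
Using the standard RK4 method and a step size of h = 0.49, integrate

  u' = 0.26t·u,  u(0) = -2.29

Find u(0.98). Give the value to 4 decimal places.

-2.5945

RK4: k1 = f(t_n, u_n); k2 = f(t_n + h/2, u_n + (h/2)·k1); k3 = f(t_n + h/2, u_n + (h/2)·k2); k4 = f(t_n + h, u_n + h·k3); u_{n+1} = u_n + (h/6)·(k1 + 2k2 + 2k3 + k4).
t=0.000000, u=-2.290000:
  k1 = f(0.000000, -2.290000) = 0.000000
  k2 = f(0.245000, -2.290000) = -0.145873
  k3 = f(0.245000, -2.325739) = -0.148150
  k4 = f(0.490000, -2.362593) = -0.300994
  u ← -2.290000 + (0.49/6)·(k1 + 2k2 + 2k3 + k4) = -2.362605
t=0.490000, u=-2.362605:
  k1 = f(0.490000, -2.362605) = -0.300996
  k2 = f(0.735000, -2.436349) = -0.465586
  k3 = f(0.735000, -2.476674) = -0.473292
  k4 = f(0.980000, -2.594518) = -0.661083
  u ← -2.362605 + (0.49/6)·(k1 + 2k2 + 2k3 + k4) = -2.594525
u(0.98) ≈ -2.5945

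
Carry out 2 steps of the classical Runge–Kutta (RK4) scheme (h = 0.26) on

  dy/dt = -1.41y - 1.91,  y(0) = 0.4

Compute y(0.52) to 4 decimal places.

RK4: k1 = f(t_n, y_n); k2 = f(t_n + h/2, y_n + (h/2)·k1); k3 = f(t_n + h/2, y_n + (h/2)·k2); k4 = f(t_n + h, y_n + h·k3); y_{n+1} = y_n + (h/6)·(k1 + 2k2 + 2k3 + k4).
t=0.000000, y=0.400000:
  k1 = f(0.000000, 0.400000) = -2.474000
  k2 = f(0.130000, 0.078380) = -2.020516
  k3 = f(0.130000, 0.137333) = -2.103639
  k4 = f(0.260000, -0.146946) = -1.702806
  y ← 0.400000 + (0.26/6)·(k1 + 2k2 + 2k3 + k4) = -0.138422
t=0.260000, y=-0.138422:
  k1 = f(0.260000, -0.138422) = -1.714825
  k2 = f(0.390000, -0.361349) = -1.400498
  k3 = f(0.390000, -0.320486) = -1.458114
  k4 = f(0.520000, -0.517531) = -1.180281
  y ← -0.138422 + (0.26/6)·(k1 + 2k2 + 2k3 + k4) = -0.511623
y(0.52) ≈ -0.5116

-0.5116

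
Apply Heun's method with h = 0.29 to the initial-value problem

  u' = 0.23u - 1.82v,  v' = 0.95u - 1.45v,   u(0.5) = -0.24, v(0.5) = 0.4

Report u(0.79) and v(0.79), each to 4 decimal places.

-0.4129, 0.1837

Heun on (u,v): k1 = f(s_n, state_n); k2 = f(s_n + h, state_n + h·k1); state_{n+1} = state_n + (h/2)·(k1 + k2).
0.500000: (-0.240000, 0.400000)
  k1 = (-0.783200, -0.808000)
  predictor → (-0.467128, 0.165680)
  k2 = (-0.408977, -0.684008)
  → (-0.412866, 0.183659)
(u(0.79), v(0.79)) ≈ (-0.4129, 0.1837)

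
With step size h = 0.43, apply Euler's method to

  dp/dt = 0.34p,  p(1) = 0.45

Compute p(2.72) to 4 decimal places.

Euler: p_{n+1} = p_n + h·f(t_n, p_n).
t=1.000000, p=0.450000: f=0.153000 → p ← 0.450000 + 0.43·0.153000 = 0.515790
t=1.430000, p=0.515790: f=0.175369 → p ← 0.515790 + 0.43·0.175369 = 0.591198
t=1.860000, p=0.591198: f=0.201007 → p ← 0.591198 + 0.43·0.201007 = 0.677632
t=2.290000, p=0.677632: f=0.230395 → p ← 0.677632 + 0.43·0.230395 = 0.776701
p(2.72) ≈ 0.7767

0.7767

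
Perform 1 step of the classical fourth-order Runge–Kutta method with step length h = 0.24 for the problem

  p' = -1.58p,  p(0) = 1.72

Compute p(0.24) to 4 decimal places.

RK4: k1 = f(s_n, p_n); k2 = f(s_n + h/2, p_n + (h/2)·k1); k3 = f(s_n + h/2, p_n + (h/2)·k2); k4 = f(s_n + h, p_n + h·k3); p_{n+1} = p_n + (h/6)·(k1 + 2k2 + 2k3 + k4).
s=0.000000, p=1.720000:
  k1 = f(0.000000, 1.720000) = -2.717600
  k2 = f(0.120000, 1.393888) = -2.202343
  k3 = f(0.120000, 1.455719) = -2.300036
  k4 = f(0.240000, 1.167991) = -1.845426
  p ← 1.720000 + (0.24/6)·(k1 + 2k2 + 2k3 + k4) = 1.177289
p(0.24) ≈ 1.1773

1.1773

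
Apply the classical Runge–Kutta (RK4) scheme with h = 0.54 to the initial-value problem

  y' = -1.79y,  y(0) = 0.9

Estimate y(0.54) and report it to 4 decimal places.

RK4: k1 = f(x_n, y_n); k2 = f(x_n + h/2, y_n + (h/2)·k1); k3 = f(x_n + h/2, y_n + (h/2)·k2); k4 = f(x_n + h, y_n + h·k3); y_{n+1} = y_n + (h/6)·(k1 + 2k2 + 2k3 + k4).
x=0.000000, y=0.900000:
  k1 = f(0.000000, 0.900000) = -1.611000
  k2 = f(0.270000, 0.465030) = -0.832404
  k3 = f(0.270000, 0.675251) = -1.208699
  k4 = f(0.540000, 0.247302) = -0.442671
  y ← 0.900000 + (0.54/6)·(k1 + 2k2 + 2k3 + k4) = 0.347771
y(0.54) ≈ 0.3478

0.3478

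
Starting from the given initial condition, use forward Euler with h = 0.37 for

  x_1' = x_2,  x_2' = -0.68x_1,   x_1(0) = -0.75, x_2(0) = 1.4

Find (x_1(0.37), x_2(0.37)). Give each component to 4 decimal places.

-0.2320, 1.5887

Euler on (x_1,x_2): x_1_{n+1} = x_1_n + h·x_1', x_2_{n+1} = x_2_n + h·x_2'.
0.000000: (-0.750000, 1.400000); f=(1.400000, 0.510000) → (-0.232000, 1.588700)
(x_1(0.37), x_2(0.37)) ≈ (-0.2320, 1.5887)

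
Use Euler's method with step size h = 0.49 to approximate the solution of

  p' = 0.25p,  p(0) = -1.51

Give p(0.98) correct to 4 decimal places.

-1.9026

Euler: p_{n+1} = p_n + h·f(t_n, p_n).
t=0.000000, p=-1.510000: f=-0.377500 → p ← -1.510000 + 0.49·(-0.377500) = -1.694975
t=0.490000, p=-1.694975: f=-0.423744 → p ← -1.694975 + 0.49·(-0.423744) = -1.902609
p(0.98) ≈ -1.9026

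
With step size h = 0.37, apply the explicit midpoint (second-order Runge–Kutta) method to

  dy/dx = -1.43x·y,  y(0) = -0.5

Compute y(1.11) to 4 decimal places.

-0.2011

Midpoint: k1 = f(x_n, y_n); k2 = f(x_n + h/2, y_n + (h/2)·k1); y_{n+1} = y_n + h·k2.
x=0.000000, y=-0.500000:
  k1 = f(0.000000, -0.500000) = 0.000000
  k2 = f(0.185000, -0.500000) = 0.132275
  y ← -0.500000 + 0.37·0.132275 = -0.451058
x=0.370000, y=-0.451058:
  k1 = f(0.370000, -0.451058) = 0.238655
  k2 = f(0.555000, -0.406907) = 0.322942
  y ← -0.451058 + 0.37·0.322942 = -0.331570
x=0.740000, y=-0.331570:
  k1 = f(0.740000, -0.331570) = 0.350867
  k2 = f(0.925000, -0.266659) = 0.352724
  y ← -0.331570 + 0.37·0.352724 = -0.201062
y(1.11) ≈ -0.2011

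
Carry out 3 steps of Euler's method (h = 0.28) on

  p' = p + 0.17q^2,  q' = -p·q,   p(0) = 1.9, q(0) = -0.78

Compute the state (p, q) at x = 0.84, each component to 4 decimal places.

Euler on (p,q): p_{n+1} = p_n + h·p', q_{n+1} = q_n + h·q'.
0.000000: (1.900000, -0.780000); f=(2.003428, 1.482000) → (2.460960, -0.365040)
0.280000: (2.460960, -0.365040); f=(2.483613, 0.898349) → (3.156371, -0.113502)
0.560000: (3.156371, -0.113502); f=(3.158562, 0.358256) → (4.040769, -0.013191)
(p(0.84), q(0.84)) ≈ (4.0408, -0.0132)

4.0408, -0.0132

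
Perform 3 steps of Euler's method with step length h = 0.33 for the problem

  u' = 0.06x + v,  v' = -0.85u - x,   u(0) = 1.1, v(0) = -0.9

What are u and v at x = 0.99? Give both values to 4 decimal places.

Euler on (u,v): u_{n+1} = u_n + h·u', v_{n+1} = v_n + h·v'.
0.000000: (1.100000, -0.900000); f=(-0.900000, -0.935000) → (0.803000, -1.208550)
0.330000: (0.803000, -1.208550); f=(-1.188750, -1.012550) → (0.410713, -1.542692)
0.660000: (0.410713, -1.542692); f=(-1.503092, -1.009106) → (-0.085308, -1.875696)
(u(0.99), v(0.99)) ≈ (-0.0853, -1.8757)

-0.0853, -1.8757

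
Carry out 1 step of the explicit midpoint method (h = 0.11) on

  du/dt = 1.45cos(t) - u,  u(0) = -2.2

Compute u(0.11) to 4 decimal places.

-1.8208

Midpoint: k1 = f(t_n, u_n); k2 = f(t_n + h/2, u_n + (h/2)·k1); u_{n+1} = u_n + h·k2.
t=0.000000, u=-2.200000:
  k1 = f(0.000000, -2.200000) = 3.650000
  k2 = f(0.055000, -1.999250) = 3.447057
  u ← -2.200000 + 0.11·3.447057 = -1.820824
u(0.11) ≈ -1.8208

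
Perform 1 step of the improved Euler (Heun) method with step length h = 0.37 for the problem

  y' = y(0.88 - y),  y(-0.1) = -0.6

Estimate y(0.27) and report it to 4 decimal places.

Heun: k1 = f(t_n, y_n); k2 = f(t_n + h, y_n + h·k1); y_{n+1} = y_n + (h/2)·(k1 + k2).
t=-0.100000, y=-0.600000:
  k1 = f(-0.100000, -0.600000) = -0.888000
  k2 = f(0.270000, -0.928560) = -1.679356
  y ← -0.600000 + (0.37/2)·(-0.888000 + (-1.679356)) = -1.074961
y(0.27) ≈ -1.0750

-1.0750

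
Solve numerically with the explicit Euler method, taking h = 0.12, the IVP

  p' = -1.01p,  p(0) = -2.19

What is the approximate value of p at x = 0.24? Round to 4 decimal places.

Euler: p_{n+1} = p_n + h·f(x_n, p_n).
x=0.000000, p=-2.190000: f=2.211900 → p ← -2.190000 + 0.12·2.211900 = -1.924572
x=0.120000, p=-1.924572: f=1.943818 → p ← -1.924572 + 0.12·1.943818 = -1.691314
p(0.24) ≈ -1.6913

-1.6913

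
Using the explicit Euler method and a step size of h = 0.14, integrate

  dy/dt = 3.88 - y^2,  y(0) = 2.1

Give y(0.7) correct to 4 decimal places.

1.9720

Euler: y_{n+1} = y_n + h·f(t_n, y_n).
t=0.000000, y=2.100000: f=-0.530000 → y ← 2.100000 + 0.14·(-0.530000) = 2.025800
t=0.140000, y=2.025800: f=-0.223866 → y ← 2.025800 + 0.14·(-0.223866) = 1.994459
t=0.280000, y=1.994459: f=-0.097866 → y ← 1.994459 + 0.14·(-0.097866) = 1.980758
t=0.420000, y=1.980758: f=-0.043401 → y ← 1.980758 + 0.14·(-0.043401) = 1.974681
t=0.560000, y=1.974681: f=-0.019367 → y ← 1.974681 + 0.14·(-0.019367) = 1.971970
y(0.7) ≈ 1.9720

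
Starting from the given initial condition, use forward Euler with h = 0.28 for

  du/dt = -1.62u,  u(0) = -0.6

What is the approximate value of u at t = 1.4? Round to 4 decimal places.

Euler: u_{n+1} = u_n + h·f(t_n, u_n).
t=0.000000, u=-0.600000: f=0.972000 → u ← -0.600000 + 0.28·0.972000 = -0.327840
t=0.280000, u=-0.327840: f=0.531101 → u ← -0.327840 + 0.28·0.531101 = -0.179132
t=0.560000, u=-0.179132: f=0.290193 → u ← -0.179132 + 0.28·0.290193 = -0.097878
t=0.840000, u=-0.097878: f=0.158562 → u ← -0.097878 + 0.28·0.158562 = -0.053480
t=1.120000, u=-0.053480: f=0.086638 → u ← -0.053480 + 0.28·0.086638 = -0.029222
u(1.4) ≈ -0.0292

-0.0292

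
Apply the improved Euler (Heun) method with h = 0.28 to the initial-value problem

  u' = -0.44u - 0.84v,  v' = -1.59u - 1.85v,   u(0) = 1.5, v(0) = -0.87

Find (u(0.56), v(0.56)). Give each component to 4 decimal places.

Heun on (u,v): k1 = f(x_n, state_n); k2 = f(x_n + h, state_n + h·k1); state_{n+1} = state_n + (h/2)·(k1 + k2).
0.000000: (1.500000, -0.870000)
  k1 = (0.070800, -0.775500)
  predictor → (1.519824, -1.087140)
  k2 = (0.244475, -0.405311)
  → (1.544139, -1.035314)
0.280000: (1.544139, -1.035314)
  k1 = (0.190242, -0.539850)
  predictor → (1.597406, -1.186472)
  k2 = (0.293777, -0.344904)
  → (1.611901, -1.159179)
(u(0.56), v(0.56)) ≈ (1.6119, -1.1592)

1.6119, -1.1592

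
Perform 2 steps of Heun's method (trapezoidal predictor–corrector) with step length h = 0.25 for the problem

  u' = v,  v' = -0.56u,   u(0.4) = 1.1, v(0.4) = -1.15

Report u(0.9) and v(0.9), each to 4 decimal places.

Heun on (u,v): k1 = f(x_n, state_n); k2 = f(x_n + h, state_n + h·k1); state_{n+1} = state_n + (h/2)·(k1 + k2).
0.400000: (1.100000, -1.150000)
  k1 = (-1.150000, -0.616000)
  predictor → (0.812500, -1.304000)
  k2 = (-1.304000, -0.455000)
  → (0.793250, -1.283875)
0.650000: (0.793250, -1.283875)
  k1 = (-1.283875, -0.444220)
  predictor → (0.472281, -1.394930)
  k2 = (-1.394930, -0.264478)
  → (0.458399, -1.372462)
(u(0.9), v(0.9)) ≈ (0.4584, -1.3725)

0.4584, -1.3725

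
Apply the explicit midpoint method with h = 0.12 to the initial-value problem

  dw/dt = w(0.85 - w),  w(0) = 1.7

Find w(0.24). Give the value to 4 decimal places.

1.4386

Midpoint: k1 = f(t_n, w_n); k2 = f(t_n + h/2, w_n + (h/2)·k1); w_{n+1} = w_n + h·k2.
t=0.000000, w=1.700000:
  k1 = f(0.000000, 1.700000) = -1.445000
  k2 = f(0.060000, 1.613300) = -1.231432
  w ← 1.700000 + 0.12·(-1.231432) = 1.552228
t=0.120000, w=1.552228:
  k1 = f(0.120000, 1.552228) = -1.090018
  k2 = f(0.180000, 1.486827) = -0.946852
  w ← 1.552228 + 0.12·(-0.946852) = 1.438606
w(0.24) ≈ 1.4386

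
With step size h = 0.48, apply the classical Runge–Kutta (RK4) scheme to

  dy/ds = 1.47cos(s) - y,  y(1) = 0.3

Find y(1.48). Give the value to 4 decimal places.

RK4: k1 = f(s_n, y_n); k2 = f(s_n + h/2, y_n + (h/2)·k1); k3 = f(s_n + h/2, y_n + (h/2)·k2); k4 = f(s_n + h, y_n + h·k3); y_{n+1} = y_n + (h/6)·(k1 + 2k2 + 2k3 + k4).
s=1.000000, y=0.300000:
  k1 = f(1.000000, 0.300000) = 0.494244
  k2 = f(1.240000, 0.418619) = 0.058832
  k3 = f(1.240000, 0.314120) = 0.163331
  k4 = f(1.480000, 0.378399) = -0.245112
  y ← 0.300000 + (0.48/6)·(k1 + 2k2 + 2k3 + k4) = 0.355477
y(1.48) ≈ 0.3555

0.3555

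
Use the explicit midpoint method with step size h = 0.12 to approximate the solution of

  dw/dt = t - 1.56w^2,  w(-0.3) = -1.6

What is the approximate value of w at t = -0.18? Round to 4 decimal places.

Midpoint: k1 = f(t_n, w_n); k2 = f(t_n + h/2, w_n + (h/2)·k1); w_{n+1} = w_n + h·k2.
t=-0.300000, w=-1.600000:
  k1 = f(-0.300000, -1.600000) = -4.293600
  k2 = f(-0.240000, -1.857616) = -5.623150
  w ← -1.600000 + 0.12·(-5.623150) = -2.274778
w(-0.18) ≈ -2.2748

-2.2748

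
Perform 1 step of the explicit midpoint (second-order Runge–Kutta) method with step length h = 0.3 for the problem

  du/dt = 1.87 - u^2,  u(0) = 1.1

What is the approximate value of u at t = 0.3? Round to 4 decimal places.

1.2297

Midpoint: k1 = f(t_n, u_n); k2 = f(t_n + h/2, u_n + (h/2)·k1); u_{n+1} = u_n + h·k2.
t=0.000000, u=1.100000:
  k1 = f(0.000000, 1.100000) = 0.660000
  k2 = f(0.150000, 1.199000) = 0.432399
  u ← 1.100000 + 0.3·0.432399 = 1.229720
u(0.3) ≈ 1.2297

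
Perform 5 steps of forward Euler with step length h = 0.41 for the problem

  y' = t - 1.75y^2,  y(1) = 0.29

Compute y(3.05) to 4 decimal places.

Euler: y_{n+1} = y_n + h·f(t_n, y_n).
t=1.000000, y=0.290000: f=0.852825 → y ← 0.290000 + 0.41·0.852825 = 0.639658
t=1.410000, y=0.639658: f=0.693965 → y ← 0.639658 + 0.41·0.693965 = 0.924184
t=1.820000, y=0.924184: f=0.325297 → y ← 0.924184 + 0.41·0.325297 = 1.057556
t=2.230000, y=1.057556: f=0.272758 → y ← 1.057556 + 0.41·0.272758 = 1.169386
t=2.640000, y=1.169386: f=0.246937 → y ← 1.169386 + 0.41·0.246937 = 1.270631
y(3.05) ≈ 1.2706

1.2706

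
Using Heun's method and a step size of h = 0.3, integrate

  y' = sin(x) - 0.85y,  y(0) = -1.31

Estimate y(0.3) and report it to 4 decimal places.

Heun: k1 = f(x_n, y_n); k2 = f(x_n + h, y_n + h·k1); y_{n+1} = y_n + (h/2)·(k1 + k2).
x=0.000000, y=-1.310000:
  k1 = f(0.000000, -1.310000) = 1.113500
  k2 = f(0.300000, -0.975950) = 1.125078
  y ← -1.310000 + (0.3/2)·(1.113500 + 1.125078) = -0.974213
y(0.3) ≈ -0.9742

-0.9742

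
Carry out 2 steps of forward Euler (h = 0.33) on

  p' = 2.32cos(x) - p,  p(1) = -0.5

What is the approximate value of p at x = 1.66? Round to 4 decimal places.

Euler: p_{n+1} = p_n + h·f(x_n, p_n).
x=1.000000, p=-0.500000: f=1.753501 → p ← -0.500000 + 0.33·1.753501 = 0.078655
x=1.330000, p=0.078655: f=0.474609 → p ← 0.078655 + 0.33·0.474609 = 0.235276
p(1.66) ≈ 0.2353

0.2353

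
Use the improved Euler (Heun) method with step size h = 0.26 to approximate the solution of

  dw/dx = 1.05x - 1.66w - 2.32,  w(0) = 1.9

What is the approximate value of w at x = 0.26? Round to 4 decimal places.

Heun: k1 = f(x_n, w_n); k2 = f(x_n + h, w_n + h·k1); w_{n+1} = w_n + (h/2)·(k1 + k2).
x=0.000000, w=1.900000:
  k1 = f(0.000000, 1.900000) = -5.474000
  k2 = f(0.260000, 0.476760) = -2.838422
  w ← 1.900000 + (0.26/2)·(-5.474000 + (-2.838422)) = 0.819385
w(0.26) ≈ 0.8194

0.8194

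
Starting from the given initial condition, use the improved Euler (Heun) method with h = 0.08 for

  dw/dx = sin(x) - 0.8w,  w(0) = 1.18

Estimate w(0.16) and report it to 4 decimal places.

Heun: k1 = f(x_n, w_n); k2 = f(x_n + h, w_n + h·k1); w_{n+1} = w_n + (h/2)·(k1 + k2).
x=0.000000, w=1.180000:
  k1 = f(0.000000, 1.180000) = -0.944000
  k2 = f(0.080000, 1.104480) = -0.803669
  w ← 1.180000 + (0.08/2)·(-0.944000 + (-0.803669)) = 1.110093
x=0.080000, w=1.110093:
  k1 = f(0.080000, 1.110093) = -0.808160
  k2 = f(0.160000, 1.045440) = -0.677034
  w ← 1.110093 + (0.08/2)·(-0.808160 + (-0.677034)) = 1.050685
w(0.16) ≈ 1.0507

1.0507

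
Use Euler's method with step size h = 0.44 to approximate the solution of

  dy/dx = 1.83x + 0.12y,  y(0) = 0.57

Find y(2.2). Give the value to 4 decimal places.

Euler: y_{n+1} = y_n + h·f(x_n, y_n).
x=0.000000, y=0.570000: f=0.068400 → y ← 0.570000 + 0.44·0.068400 = 0.600096
x=0.440000, y=0.600096: f=0.877212 → y ← 0.600096 + 0.44·0.877212 = 0.986069
x=0.880000, y=0.986069: f=1.728728 → y ← 0.986069 + 0.44·1.728728 = 1.746710
x=1.320000, y=1.746710: f=2.625205 → y ← 1.746710 + 0.44·2.625205 = 2.901800
x=1.760000, y=2.901800: f=3.569016 → y ← 2.901800 + 0.44·3.569016 = 4.472167
y(2.2) ≈ 4.4722

4.4722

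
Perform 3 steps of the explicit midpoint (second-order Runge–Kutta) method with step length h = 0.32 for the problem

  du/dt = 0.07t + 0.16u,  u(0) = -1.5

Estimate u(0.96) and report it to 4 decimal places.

Midpoint: k1 = f(t_n, u_n); k2 = f(t_n + h/2, u_n + (h/2)·k1); u_{n+1} = u_n + h·k2.
t=0.000000, u=-1.500000:
  k1 = f(0.000000, -1.500000) = -0.240000
  k2 = f(0.160000, -1.538400) = -0.234944
  u ← -1.500000 + 0.32·(-0.234944) = -1.575182
t=0.320000, u=-1.575182:
  k1 = f(0.320000, -1.575182) = -0.229629
  k2 = f(0.480000, -1.611923) = -0.224308
  u ← -1.575182 + 0.32·(-0.224308) = -1.646961
t=0.640000, u=-1.646961:
  k1 = f(0.640000, -1.646961) = -0.218714
  k2 = f(0.800000, -1.681955) = -0.213113
  u ← -1.646961 + 0.32·(-0.213113) = -1.715157
u(0.96) ≈ -1.7152

-1.7152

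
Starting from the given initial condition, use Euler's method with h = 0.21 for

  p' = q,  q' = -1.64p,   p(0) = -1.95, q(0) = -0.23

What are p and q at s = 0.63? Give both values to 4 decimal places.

-1.6683, 1.7861

Euler on (p,q): p_{n+1} = p_n + h·p', q_{n+1} = q_n + h·q'.
0.000000: (-1.950000, -0.230000); f=(-0.230000, 3.198000) → (-1.998300, 0.441580)
0.210000: (-1.998300, 0.441580); f=(0.441580, 3.277212) → (-1.905568, 1.129795)
0.420000: (-1.905568, 1.129795); f=(1.129795, 3.125132) → (-1.668311, 1.786072)
(p(0.63), q(0.63)) ≈ (-1.6683, 1.7861)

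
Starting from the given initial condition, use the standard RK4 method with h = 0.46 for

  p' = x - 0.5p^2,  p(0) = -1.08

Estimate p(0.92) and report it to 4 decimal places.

-1.4267

RK4: k1 = f(x_n, p_n); k2 = f(x_n + h/2, p_n + (h/2)·k1); k3 = f(x_n + h/2, p_n + (h/2)·k2); k4 = f(x_n + h, p_n + h·k3); p_{n+1} = p_n + (h/6)·(k1 + 2k2 + 2k3 + k4).
x=0.000000, p=-1.080000:
  k1 = f(0.000000, -1.080000) = -0.583200
  k2 = f(0.230000, -1.214136) = -0.507063
  k3 = f(0.230000, -1.196625) = -0.485955
  k4 = f(0.460000, -1.303539) = -0.389607
  p ← -1.080000 + (0.46/6)·(k1 + 2k2 + 2k3 + k4) = -1.306845
x=0.460000, p=-1.306845:
  k1 = f(0.460000, -1.306845) = -0.393922
  k2 = f(0.690000, -1.397447) = -0.286429
  k3 = f(0.690000, -1.372723) = -0.252185
  k4 = f(0.920000, -1.422850) = -0.092251
  p ← -1.306845 + (0.46/6)·(k1 + 2k2 + 2k3 + k4) = -1.426705
p(0.92) ≈ -1.4267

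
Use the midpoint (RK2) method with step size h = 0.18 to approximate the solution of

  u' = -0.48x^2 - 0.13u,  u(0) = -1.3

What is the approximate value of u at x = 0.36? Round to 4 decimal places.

Midpoint: k1 = f(x_n, u_n); k2 = f(x_n + h/2, u_n + (h/2)·k1); u_{n+1} = u_n + h·k2.
x=0.000000, u=-1.300000:
  k1 = f(0.000000, -1.300000) = 0.169000
  k2 = f(0.090000, -1.284790) = 0.163135
  u ← -1.300000 + 0.18·0.163135 = -1.270636
x=0.180000, u=-1.270636:
  k1 = f(0.180000, -1.270636) = 0.149631
  k2 = f(0.270000, -1.257169) = 0.128440
  u ← -1.270636 + 0.18·0.128440 = -1.247517
u(0.36) ≈ -1.2475

-1.2475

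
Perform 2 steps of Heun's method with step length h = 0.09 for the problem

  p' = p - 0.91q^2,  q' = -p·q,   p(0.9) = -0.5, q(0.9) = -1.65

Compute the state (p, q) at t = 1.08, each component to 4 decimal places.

-1.1441, -1.9024

Heun on (p,q): k1 = f(t_n, state_n); k2 = f(t_n + h, state_n + h·k1); state_{n+1} = state_n + (h/2)·(k1 + k2).
0.900000: (-0.500000, -1.650000)
  k1 = (-2.977475, -0.825000)
  predictor → (-0.767973, -1.724250)
  k2 = (-3.473437, -1.324177)
  → (-0.790291, -1.746713)
0.990000: (-0.790291, -1.746713)
  k1 = (-3.566707, -1.380412)
  predictor → (-1.111295, -1.870950)
  k2 = (-4.296708, -2.079177)
  → (-1.144145, -1.902394)
(p(1.08), q(1.08)) ≈ (-1.1441, -1.9024)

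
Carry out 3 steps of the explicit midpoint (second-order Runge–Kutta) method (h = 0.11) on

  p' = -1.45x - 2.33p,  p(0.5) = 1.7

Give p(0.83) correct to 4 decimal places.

0.5673

Midpoint: k1 = f(x_n, p_n); k2 = f(x_n + h/2, p_n + (h/2)·k1); p_{n+1} = p_n + h·k2.
x=0.500000, p=1.700000:
  k1 = f(0.500000, 1.700000) = -4.686000
  k2 = f(0.555000, 1.442270) = -4.165239
  p ← 1.700000 + 0.11·(-4.165239) = 1.241824
x=0.610000, p=1.241824:
  k1 = f(0.610000, 1.241824) = -3.777949
  k2 = f(0.665000, 1.034036) = -3.373555
  p ← 1.241824 + 0.11·(-3.373555) = 0.870733
x=0.720000, p=0.870733:
  k1 = f(0.720000, 0.870733) = -3.072807
  k2 = f(0.775000, 0.701728) = -2.758777
  p ← 0.870733 + 0.11·(-2.758777) = 0.567267
p(0.83) ≈ 0.5673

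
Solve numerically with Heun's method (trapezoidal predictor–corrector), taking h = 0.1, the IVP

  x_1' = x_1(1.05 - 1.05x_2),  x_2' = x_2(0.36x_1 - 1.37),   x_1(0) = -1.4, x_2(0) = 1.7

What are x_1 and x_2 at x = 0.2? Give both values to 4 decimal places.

Heun on (x_1,x_2): k1 = f(x_n, state_n); k2 = f(x_n + h, state_n + h·k1); state_{n+1} = state_n + (h/2)·(k1 + k2).
0.000000: (-1.400000, 1.700000)
  k1 = (1.029000, -3.185800)
  predictor → (-1.297100, 1.381420)
  k2 = (0.519477, -2.537608)
  → (-1.322576, 1.413830)
0.100000: (-1.322576, 1.413830)
  k1 = (0.574687, -2.610110)
  predictor → (-1.265107, 1.152819)
  k2 = (0.202999, -2.104400)
  → (-1.283692, 1.178104)
(x_1(0.2), x_2(0.2)) ≈ (-1.2837, 1.1781)

-1.2837, 1.1781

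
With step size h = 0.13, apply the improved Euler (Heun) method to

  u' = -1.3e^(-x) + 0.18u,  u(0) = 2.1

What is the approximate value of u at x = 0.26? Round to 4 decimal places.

Heun: k1 = f(x_n, u_n); k2 = f(x_n + h, u_n + h·k1); u_{n+1} = u_n + (h/2)·(k1 + k2).
x=0.000000, u=2.100000:
  k1 = f(0.000000, 2.100000) = -0.922000
  k2 = f(0.130000, 1.980140) = -0.785099
  u ← 2.100000 + (0.13/2)·(-0.922000 + (-0.785099)) = 1.989039
x=0.130000, u=1.989039:
  k1 = f(0.130000, 1.989039) = -0.783497
  k2 = f(0.260000, 1.887184) = -0.662674
  u ← 1.989039 + (0.13/2)·(-0.783497 + (-0.662674)) = 1.895037
u(0.26) ≈ 1.8950

1.8950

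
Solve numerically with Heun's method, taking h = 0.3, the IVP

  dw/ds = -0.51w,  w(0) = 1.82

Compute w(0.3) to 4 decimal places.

Heun: k1 = f(s_n, w_n); k2 = f(s_n + h, w_n + h·k1); w_{n+1} = w_n + (h/2)·(k1 + k2).
s=0.000000, w=1.820000:
  k1 = f(0.000000, 1.820000) = -0.928200
  k2 = f(0.300000, 1.541540) = -0.786185
  w ← 1.820000 + (0.3/2)·(-0.928200 + (-0.786185)) = 1.562842
w(0.3) ≈ 1.5628

1.5628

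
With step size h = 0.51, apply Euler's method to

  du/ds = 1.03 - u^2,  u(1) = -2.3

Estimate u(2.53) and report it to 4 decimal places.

-115.7292

Euler: u_{n+1} = u_n + h·f(s_n, u_n).
s=1.000000, u=-2.300000: f=-4.260000 → u ← -2.300000 + 0.51·(-4.260000) = -4.472600
s=1.510000, u=-4.472600: f=-18.974151 → u ← -4.472600 + 0.51·(-18.974151) = -14.149417
s=2.020000, u=-14.149417: f=-199.175998 → u ← -14.149417 + 0.51·(-199.175998) = -115.729176
u(2.53) ≈ -115.7292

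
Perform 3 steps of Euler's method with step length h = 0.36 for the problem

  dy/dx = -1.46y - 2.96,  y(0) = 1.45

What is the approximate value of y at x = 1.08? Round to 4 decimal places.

-1.6561

Euler: y_{n+1} = y_n + h·f(x_n, y_n).
x=0.000000, y=1.450000: f=-5.077000 → y ← 1.450000 + 0.36·(-5.077000) = -0.377720
x=0.360000, y=-0.377720: f=-2.408529 → y ← -0.377720 + 0.36·(-2.408529) = -1.244790
x=0.720000, y=-1.244790: f=-1.142606 → y ← -1.244790 + 0.36·(-1.142606) = -1.656129
y(1.08) ≈ -1.6561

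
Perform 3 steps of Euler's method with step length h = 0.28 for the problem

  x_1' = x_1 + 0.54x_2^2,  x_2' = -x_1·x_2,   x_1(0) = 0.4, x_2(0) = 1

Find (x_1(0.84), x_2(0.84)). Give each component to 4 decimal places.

1.3183, 0.5271

Euler on (x_1,x_2): x_1_{n+1} = x_1_n + h·x_1', x_2_{n+1} = x_2_n + h·x_2'.
0.000000: (0.400000, 1.000000); f=(0.940000, -0.400000) → (0.663200, 0.888000)
0.280000: (0.663200, 0.888000); f=(1.089014, -0.588922) → (0.968124, 0.723102)
0.560000: (0.968124, 0.723102); f=(1.250477, -0.700052) → (1.318257, 0.527087)
(x_1(0.84), x_2(0.84)) ≈ (1.3183, 0.5271)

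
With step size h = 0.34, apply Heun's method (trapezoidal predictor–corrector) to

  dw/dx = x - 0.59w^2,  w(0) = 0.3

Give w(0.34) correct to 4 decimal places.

0.3408

Heun: k1 = f(x_n, w_n); k2 = f(x_n + h, w_n + h·k1); w_{n+1} = w_n + (h/2)·(k1 + k2).
x=0.000000, w=0.300000:
  k1 = f(0.000000, 0.300000) = -0.053100
  k2 = f(0.340000, 0.281946) = 0.293099
  w ← 0.300000 + (0.34/2)·(-0.053100 + 0.293099) = 0.340800
w(0.34) ≈ 0.3408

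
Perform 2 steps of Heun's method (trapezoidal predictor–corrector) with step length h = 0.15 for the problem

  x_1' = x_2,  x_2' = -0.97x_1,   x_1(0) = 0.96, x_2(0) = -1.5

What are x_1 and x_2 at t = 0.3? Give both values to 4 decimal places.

0.4731, -1.7110

Heun on (x_1,x_2): k1 = f(t_n, state_n); k2 = f(t_n + h, state_n + h·k1); state_{n+1} = state_n + (h/2)·(k1 + k2).
0.000000: (0.960000, -1.500000)
  k1 = (-1.500000, -0.931200)
  predictor → (0.735000, -1.639680)
  k2 = (-1.639680, -0.712950)
  → (0.724524, -1.623311)
0.150000: (0.724524, -1.623311)
  k1 = (-1.623311, -0.702788)
  predictor → (0.481027, -1.728729)
  k2 = (-1.728729, -0.466596)
  → (0.473121, -1.711015)
(x_1(0.3), x_2(0.3)) ≈ (0.4731, -1.7110)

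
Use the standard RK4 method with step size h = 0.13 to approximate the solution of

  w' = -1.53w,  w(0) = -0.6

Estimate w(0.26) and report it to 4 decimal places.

RK4: k1 = f(t_n, w_n); k2 = f(t_n + h/2, w_n + (h/2)·k1); k3 = f(t_n + h/2, w_n + (h/2)·k2); k4 = f(t_n + h, w_n + h·k3); w_{n+1} = w_n + (h/6)·(k1 + 2k2 + 2k3 + k4).
t=0.000000, w=-0.600000:
  k1 = f(0.000000, -0.600000) = 0.918000
  k2 = f(0.065000, -0.540330) = 0.826705
  k3 = f(0.065000, -0.546264) = 0.835784
  k4 = f(0.130000, -0.491348) = 0.751763
  w ← -0.600000 + (0.13/6)·(k1 + 2k2 + 2k3 + k4) = -0.491781
t=0.130000, w=-0.491781:
  k1 = f(0.130000, -0.491781) = 0.752424
  k2 = f(0.195000, -0.442873) = 0.677596
  k3 = f(0.195000, -0.447737) = 0.685037
  k4 = f(0.260000, -0.402726) = 0.616170
  w ← -0.491781 + (0.13/6)·(k1 + 2k2 + 2k3 + k4) = -0.403080
w(0.26) ≈ -0.4031

-0.4031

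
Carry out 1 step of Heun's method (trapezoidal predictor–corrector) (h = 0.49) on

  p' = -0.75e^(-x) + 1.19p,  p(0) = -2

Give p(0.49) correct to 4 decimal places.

-3.9097

Heun: k1 = f(x_n, p_n); k2 = f(x_n + h, p_n + h·k1); p_{n+1} = p_n + (h/2)·(k1 + k2).
x=0.000000, p=-2.000000:
  k1 = f(0.000000, -2.000000) = -3.130000
  k2 = f(0.490000, -3.533700) = -4.664573
  p ← -2.000000 + (0.49/2)·(-3.130000 + (-4.664573)) = -3.909670
p(0.49) ≈ -3.9097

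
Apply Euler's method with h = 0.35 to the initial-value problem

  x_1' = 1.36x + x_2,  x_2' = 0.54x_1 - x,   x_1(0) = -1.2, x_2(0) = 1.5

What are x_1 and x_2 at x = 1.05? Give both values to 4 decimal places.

0.6285, 0.7663

Euler on (x_1,x_2): x_1_{n+1} = x_1_n + h·x_1', x_2_{n+1} = x_2_n + h·x_2'.
0.000000: (-1.200000, 1.500000); f=(1.500000, -0.648000) → (-0.675000, 1.273200)
0.350000: (-0.675000, 1.273200); f=(1.749200, -0.714500) → (-0.062780, 1.023125)
0.700000: (-0.062780, 1.023125); f=(1.975125, -0.733901) → (0.628514, 0.766260)
(x_1(1.05), x_2(1.05)) ≈ (0.6285, 0.7663)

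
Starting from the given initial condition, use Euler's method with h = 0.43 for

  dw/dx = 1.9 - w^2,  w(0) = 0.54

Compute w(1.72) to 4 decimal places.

1.3790

Euler: w_{n+1} = w_n + h·f(x_n, w_n).
x=0.000000, w=0.540000: f=1.608400 → w ← 0.540000 + 0.43·1.608400 = 1.231612
x=0.430000, w=1.231612: f=0.383132 → w ← 1.231612 + 0.43·0.383132 = 1.396359
x=0.860000, w=1.396359: f=-0.049818 → w ← 1.396359 + 0.43·(-0.049818) = 1.374937
x=1.290000, w=1.374937: f=0.009548 → w ← 1.374937 + 0.43·0.009548 = 1.379043
w(1.72) ≈ 1.3790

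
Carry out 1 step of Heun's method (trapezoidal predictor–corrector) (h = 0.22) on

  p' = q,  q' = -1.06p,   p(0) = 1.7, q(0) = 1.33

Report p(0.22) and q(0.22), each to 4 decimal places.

Heun on (p,q): k1 = f(s_n, state_n); k2 = f(s_n + h, state_n + h·k1); state_{n+1} = state_n + (h/2)·(k1 + k2).
0.000000: (1.700000, 1.330000)
  k1 = (1.330000, -1.802000)
  predictor → (1.992600, 0.933560)
  k2 = (0.933560, -2.112156)
  → (1.948992, 0.899443)
(p(0.22), q(0.22)) ≈ (1.9490, 0.8994)

1.9490, 0.8994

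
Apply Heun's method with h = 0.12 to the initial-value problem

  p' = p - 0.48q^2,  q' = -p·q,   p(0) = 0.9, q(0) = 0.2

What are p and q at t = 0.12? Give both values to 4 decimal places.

Heun on (p,q): k1 = f(t_n, state_n); k2 = f(t_n + h, state_n + h·k1); state_{n+1} = state_n + (h/2)·(k1 + k2).
0.000000: (0.900000, 0.200000)
  k1 = (0.880800, -0.180000)
  predictor → (1.005696, 0.178400)
  k2 = (0.990419, -0.179416)
  → (1.012273, 0.178435)
(p(0.12), q(0.12)) ≈ (1.0123, 0.1784)

1.0123, 0.1784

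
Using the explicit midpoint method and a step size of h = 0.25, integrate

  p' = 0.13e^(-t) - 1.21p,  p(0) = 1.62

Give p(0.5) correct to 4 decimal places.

0.9311

Midpoint: k1 = f(t_n, p_n); k2 = f(t_n + h/2, p_n + (h/2)·k1); p_{n+1} = p_n + h·k2.
t=0.000000, p=1.620000:
  k1 = f(0.000000, 1.620000) = -1.830200
  k2 = f(0.125000, 1.391225) = -1.568658
  p ← 1.620000 + 0.25·(-1.568658) = 1.227836
t=0.250000, p=1.227836:
  k1 = f(0.250000, 1.227836) = -1.384437
  k2 = f(0.375000, 1.054781) = -1.186937
  p ← 1.227836 + 0.25·(-1.186937) = 0.931101
p(0.5) ≈ 0.9311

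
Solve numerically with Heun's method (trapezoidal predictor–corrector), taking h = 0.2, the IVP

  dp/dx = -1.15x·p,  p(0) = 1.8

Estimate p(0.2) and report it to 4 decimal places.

Heun: k1 = f(x_n, p_n); k2 = f(x_n + h, p_n + h·k1); p_{n+1} = p_n + (h/2)·(k1 + k2).
x=0.000000, p=1.800000:
  k1 = f(0.000000, 1.800000) = 0.000000
  k2 = f(0.200000, 1.800000) = -0.414000
  p ← 1.800000 + (0.2/2)·(0.000000 + (-0.414000)) = 1.758600
p(0.2) ≈ 1.7586

1.7586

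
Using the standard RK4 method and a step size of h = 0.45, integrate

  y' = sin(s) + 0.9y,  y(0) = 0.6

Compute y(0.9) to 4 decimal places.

RK4: k1 = f(s_n, y_n); k2 = f(s_n + h/2, y_n + (h/2)·k1); k3 = f(s_n + h/2, y_n + (h/2)·k2); k4 = f(s_n + h, y_n + h·k3); y_{n+1} = y_n + (h/6)·(k1 + 2k2 + 2k3 + k4).
s=0.000000, y=0.600000:
  k1 = f(0.000000, 0.600000) = 0.540000
  k2 = f(0.225000, 0.721500) = 0.872456
  k3 = f(0.225000, 0.796303) = 0.939779
  k4 = f(0.450000, 1.022900) = 1.355576
  y ← 0.600000 + (0.45/6)·(k1 + 2k2 + 2k3 + k4) = 1.014003
s=0.450000, y=1.014003:
  k1 = f(0.450000, 1.014003) = 1.347569
  k2 = f(0.675000, 1.317206) = 1.810383
  k3 = f(0.675000, 1.421340) = 1.904103
  k4 = f(0.900000, 1.870850) = 2.467092
  y ← 1.014003 + (0.45/6)·(k1 + 2k2 + 2k3 + k4) = 1.857276
y(0.9) ≈ 1.8573

1.8573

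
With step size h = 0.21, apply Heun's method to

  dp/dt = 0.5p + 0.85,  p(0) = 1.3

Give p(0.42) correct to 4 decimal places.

Heun: k1 = f(t_n, p_n); k2 = f(t_n + h, p_n + h·k1); p_{n+1} = p_n + (h/2)·(k1 + k2).
t=0.000000, p=1.300000:
  k1 = f(0.000000, 1.300000) = 1.500000
  k2 = f(0.210000, 1.615000) = 1.657500
  p ← 1.300000 + (0.21/2)·(1.500000 + 1.657500) = 1.631538
t=0.210000, p=1.631538:
  k1 = f(0.210000, 1.631538) = 1.665769
  k2 = f(0.420000, 1.981349) = 1.840674
  p ← 1.631538 + (0.21/2)·(1.665769 + 1.840674) = 1.999714
p(0.42) ≈ 1.9997

1.9997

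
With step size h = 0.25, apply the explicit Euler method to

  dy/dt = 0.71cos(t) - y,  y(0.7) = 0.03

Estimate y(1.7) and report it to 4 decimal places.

0.1945

Euler: y_{n+1} = y_n + h·f(t_n, y_n).
t=0.700000, y=0.030000: f=0.513038 → y ← 0.030000 + 0.25·0.513038 = 0.158259
t=0.950000, y=0.158259: f=0.254736 → y ← 0.158259 + 0.25·0.254736 = 0.221943
t=1.200000, y=0.221943: f=0.035331 → y ← 0.221943 + 0.25·0.035331 = 0.230776
t=1.450000, y=0.230776: f=-0.145219 → y ← 0.230776 + 0.25·(-0.145219) = 0.194471
y(1.7) ≈ 0.1945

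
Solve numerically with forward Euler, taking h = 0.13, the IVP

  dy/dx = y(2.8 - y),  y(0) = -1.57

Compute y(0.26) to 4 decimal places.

Euler: y_{n+1} = y_n + h·f(x_n, y_n).
x=0.000000, y=-1.570000: f=-6.860900 → y ← -1.570000 + 0.13·(-6.860900) = -2.461917
x=0.130000, y=-2.461917: f=-12.954403 → y ← -2.461917 + 0.13·(-12.954403) = -4.145989
y(0.26) ≈ -4.1460

-4.1460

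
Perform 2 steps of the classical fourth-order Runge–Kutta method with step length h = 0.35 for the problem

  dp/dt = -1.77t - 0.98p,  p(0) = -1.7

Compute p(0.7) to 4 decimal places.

RK4: k1 = f(t_n, p_n); k2 = f(t_n + h/2, p_n + (h/2)·k1); k3 = f(t_n + h/2, p_n + (h/2)·k2); k4 = f(t_n + h, p_n + h·k3); p_{n+1} = p_n + (h/6)·(k1 + 2k2 + 2k3 + k4).
t=0.000000, p=-1.700000:
  k1 = f(0.000000, -1.700000) = 1.666000
  k2 = f(0.175000, -1.408450) = 1.070531
  k3 = f(0.175000, -1.512657) = 1.172654
  k4 = f(0.350000, -1.289571) = 0.644280
  p ← -1.700000 + (0.35/6)·(k1 + 2k2 + 2k3 + k4) = -1.303529
t=0.350000, p=-1.303529:
  k1 = f(0.350000, -1.303529) = 0.657958
  k2 = f(0.525000, -1.188386) = 0.235368
  k3 = f(0.525000, -1.262339) = 0.307843
  k4 = f(0.700000, -1.195784) = -0.067132
  p ← -1.303529 + (0.35/6)·(k1 + 2k2 + 2k3 + k4) = -1.205689
p(0.7) ≈ -1.2057

-1.2057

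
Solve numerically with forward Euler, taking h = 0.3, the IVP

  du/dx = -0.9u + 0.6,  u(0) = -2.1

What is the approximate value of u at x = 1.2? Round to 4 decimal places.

Euler: u_{n+1} = u_n + h·f(x_n, u_n).
x=0.000000, u=-2.100000: f=2.490000 → u ← -2.100000 + 0.3·2.490000 = -1.353000
x=0.300000, u=-1.353000: f=1.817700 → u ← -1.353000 + 0.3·1.817700 = -0.807690
x=0.600000, u=-0.807690: f=1.326921 → u ← -0.807690 + 0.3·1.326921 = -0.409614
x=0.900000, u=-0.409614: f=0.968652 → u ← -0.409614 + 0.3·0.968652 = -0.119018
u(1.2) ≈ -0.1190

-0.1190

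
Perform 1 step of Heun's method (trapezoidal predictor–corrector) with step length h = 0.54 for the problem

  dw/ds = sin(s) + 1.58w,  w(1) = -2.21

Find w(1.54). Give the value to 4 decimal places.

-4.2090

Heun: k1 = f(s_n, w_n); k2 = f(s_n + h, w_n + h·k1); w_{n+1} = w_n + (h/2)·(k1 + k2).
s=1.000000, w=-2.210000:
  k1 = f(1.000000, -2.210000) = -2.650329
  k2 = f(1.540000, -3.641178) = -4.753535
  w ← -2.210000 + (0.54/2)·(-2.650329 + (-4.753535)) = -4.209043
w(1.54) ≈ -4.2090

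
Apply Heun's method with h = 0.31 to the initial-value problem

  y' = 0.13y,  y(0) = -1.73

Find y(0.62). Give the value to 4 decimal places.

Heun: k1 = f(t_n, y_n); k2 = f(t_n + h, y_n + h·k1); y_{n+1} = y_n + (h/2)·(k1 + k2).
t=0.000000, y=-1.730000:
  k1 = f(0.000000, -1.730000) = -0.224900
  k2 = f(0.310000, -1.799719) = -0.233963
  y ← -1.730000 + (0.31/2)·(-0.224900 + (-0.233963)) = -1.801124
t=0.310000, y=-1.801124:
  k1 = f(0.310000, -1.801124) = -0.234146
  k2 = f(0.620000, -1.873709) = -0.243582
  y ← -1.801124 + (0.31/2)·(-0.234146 + (-0.243582)) = -1.875172
y(0.62) ≈ -1.8752

-1.8752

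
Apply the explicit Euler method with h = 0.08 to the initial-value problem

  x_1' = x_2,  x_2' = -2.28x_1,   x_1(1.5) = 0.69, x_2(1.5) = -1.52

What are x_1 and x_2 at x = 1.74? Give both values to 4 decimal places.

0.2968, -1.8292

Euler on (x_1,x_2): x_1_{n+1} = x_1_n + h·x_1', x_2_{n+1} = x_2_n + h·x_2'.
1.500000: (0.690000, -1.520000); f=(-1.520000, -1.573200) → (0.568400, -1.645856)
1.580000: (0.568400, -1.645856); f=(-1.645856, -1.295952) → (0.436732, -1.749532)
1.660000: (0.436732, -1.749532); f=(-1.749532, -0.995748) → (0.296769, -1.829192)
(x_1(1.74), x_2(1.74)) ≈ (0.2968, -1.8292)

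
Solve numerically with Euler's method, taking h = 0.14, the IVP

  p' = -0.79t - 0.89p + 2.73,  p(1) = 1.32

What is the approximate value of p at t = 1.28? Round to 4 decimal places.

Euler: p_{n+1} = p_n + h·f(t_n, p_n).
t=1.000000, p=1.320000: f=0.765200 → p ← 1.320000 + 0.14·0.765200 = 1.427128
t=1.140000, p=1.427128: f=0.559256 → p ← 1.427128 + 0.14·0.559256 = 1.505424
p(1.28) ≈ 1.5054

1.5054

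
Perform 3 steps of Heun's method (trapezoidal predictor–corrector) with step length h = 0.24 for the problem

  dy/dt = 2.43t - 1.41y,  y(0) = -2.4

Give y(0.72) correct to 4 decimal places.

-0.4189

Heun: k1 = f(t_n, y_n); k2 = f(t_n + h, y_n + h·k1); y_{n+1} = y_n + (h/2)·(k1 + k2).
t=0.000000, y=-2.400000:
  k1 = f(0.000000, -2.400000) = 3.384000
  k2 = f(0.240000, -1.587840) = 2.822054
  y ← -2.400000 + (0.24/2)·(3.384000 + 2.822054) = -1.655273
t=0.240000, y=-1.655273:
  k1 = f(0.240000, -1.655273) = 2.917136
  k2 = f(0.480000, -0.955161) = 2.513177
  y ← -1.655273 + (0.24/2)·(2.917136 + 2.513177) = -1.003636
t=0.480000, y=-1.003636:
  k1 = f(0.480000, -1.003636) = 2.581527
  k2 = f(0.720000, -0.384070) = 2.291138
  y ← -1.003636 + (0.24/2)·(2.581527 + 2.291138) = -0.418916
y(0.72) ≈ -0.4189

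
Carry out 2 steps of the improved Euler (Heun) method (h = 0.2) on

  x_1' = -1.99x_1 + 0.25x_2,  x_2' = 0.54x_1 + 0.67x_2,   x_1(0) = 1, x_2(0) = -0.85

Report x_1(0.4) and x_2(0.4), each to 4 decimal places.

Heun on (x_1,x_2): k1 = f(t_n, state_n); k2 = f(t_n + h, state_n + h·k1); state_{n+1} = state_n + (h/2)·(k1 + k2).
0.000000: (1.000000, -0.850000)
  k1 = (-2.202500, -0.029500)
  predictor → (0.559500, -0.855900)
  k2 = (-1.327380, -0.271323)
  → (0.647012, -0.880082)
0.200000: (0.647012, -0.880082)
  k1 = (-1.507574, -0.240269)
  predictor → (0.345497, -0.928136)
  k2 = (-0.919573, -0.435283)
  → (0.404297, -0.947637)
(x_1(0.4), x_2(0.4)) ≈ (0.4043, -0.9476)

0.4043, -0.9476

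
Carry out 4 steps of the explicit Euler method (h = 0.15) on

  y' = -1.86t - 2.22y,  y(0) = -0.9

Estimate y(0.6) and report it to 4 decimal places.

Euler: y_{n+1} = y_n + h·f(t_n, y_n).
t=0.000000, y=-0.900000: f=1.998000 → y ← -0.900000 + 0.15·1.998000 = -0.600300
t=0.150000, y=-0.600300: f=1.053666 → y ← -0.600300 + 0.15·1.053666 = -0.442250
t=0.300000, y=-0.442250: f=0.423795 → y ← -0.442250 + 0.15·0.423795 = -0.378681
t=0.450000, y=-0.378681: f=0.003671 → y ← -0.378681 + 0.15·0.003671 = -0.378130
y(0.6) ≈ -0.3781

-0.3781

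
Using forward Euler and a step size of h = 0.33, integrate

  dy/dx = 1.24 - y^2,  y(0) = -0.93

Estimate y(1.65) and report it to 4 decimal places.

Euler: y_{n+1} = y_n + h·f(x_n, y_n).
x=0.000000, y=-0.930000: f=0.375100 → y ← -0.930000 + 0.33·0.375100 = -0.806217
x=0.330000, y=-0.806217: f=0.590014 → y ← -0.806217 + 0.33·0.590014 = -0.611512
x=0.660000, y=-0.611512: f=0.866053 → y ← -0.611512 + 0.33·0.866053 = -0.325715
x=0.990000, y=-0.325715: f=1.133910 → y ← -0.325715 + 0.33·1.133910 = 0.048475
x=1.320000, y=0.048475: f=1.237650 → y ← 0.048475 + 0.33·1.237650 = 0.456900
y(1.65) ≈ 0.4569

0.4569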